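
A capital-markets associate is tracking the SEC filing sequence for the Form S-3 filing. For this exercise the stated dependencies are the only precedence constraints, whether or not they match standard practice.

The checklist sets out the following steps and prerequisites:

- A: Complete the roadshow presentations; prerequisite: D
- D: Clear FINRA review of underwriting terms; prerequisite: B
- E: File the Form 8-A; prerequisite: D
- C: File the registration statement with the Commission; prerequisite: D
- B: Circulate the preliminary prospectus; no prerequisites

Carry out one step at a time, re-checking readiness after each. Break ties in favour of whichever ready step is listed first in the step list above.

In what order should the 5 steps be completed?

Only B has no prerequisites, so it is first.
D needed B, now all done → D.
A, E and C are all available; A is listed earlier → A.
E and C are both available; E is listed earlier → E.
That leaves C as the only ready step → C.

B, D, A, E, C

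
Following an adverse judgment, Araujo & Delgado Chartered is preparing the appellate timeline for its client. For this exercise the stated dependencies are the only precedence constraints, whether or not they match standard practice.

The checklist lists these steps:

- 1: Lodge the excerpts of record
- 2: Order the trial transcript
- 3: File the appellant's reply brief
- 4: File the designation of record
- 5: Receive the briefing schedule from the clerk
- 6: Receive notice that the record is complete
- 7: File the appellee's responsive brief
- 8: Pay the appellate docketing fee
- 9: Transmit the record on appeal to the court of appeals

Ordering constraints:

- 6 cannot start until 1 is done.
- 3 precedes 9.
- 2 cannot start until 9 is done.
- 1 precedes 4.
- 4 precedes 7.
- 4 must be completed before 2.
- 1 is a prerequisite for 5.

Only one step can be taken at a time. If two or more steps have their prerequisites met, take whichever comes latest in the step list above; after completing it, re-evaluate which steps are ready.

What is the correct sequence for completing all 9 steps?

8, 3, 9, 1, 6, 5, 4, 7, 2

Nothing is required for 8, 3 and 1. 8 is listed later → 8 first.
Ready: 3 and 1. 3 is listed later → 3.
Ready: 9 and 1. 9 is listed later → 9.
That leaves 1 as the only ready step → 1.
Now 6, 5 and 4 have their prerequisites met. 6 is listed later, so 6 next.
Now 5 and 4 have their prerequisites met. 5 is listed later, so 5 next.
That leaves 4 as the only ready step → 4.
Now 7 and 2 have their prerequisites met. 7 is listed later, so 7 next.
2 needed 9 and 4, now all done → 2.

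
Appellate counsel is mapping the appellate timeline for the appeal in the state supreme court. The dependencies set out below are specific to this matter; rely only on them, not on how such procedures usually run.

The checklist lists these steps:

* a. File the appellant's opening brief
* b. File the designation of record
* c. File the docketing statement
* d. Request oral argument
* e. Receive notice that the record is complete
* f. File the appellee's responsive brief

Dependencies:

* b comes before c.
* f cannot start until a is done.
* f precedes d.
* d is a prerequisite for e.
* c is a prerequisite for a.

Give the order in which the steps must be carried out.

b has no prerequisites → b first.
That leaves c as the only ready step → c.
a needed c, now all done → a.
Next only f has its prerequisites met → f.
Next only d has its prerequisites met → d.
e is the only step now ready → e.

b, c, a, f, d, e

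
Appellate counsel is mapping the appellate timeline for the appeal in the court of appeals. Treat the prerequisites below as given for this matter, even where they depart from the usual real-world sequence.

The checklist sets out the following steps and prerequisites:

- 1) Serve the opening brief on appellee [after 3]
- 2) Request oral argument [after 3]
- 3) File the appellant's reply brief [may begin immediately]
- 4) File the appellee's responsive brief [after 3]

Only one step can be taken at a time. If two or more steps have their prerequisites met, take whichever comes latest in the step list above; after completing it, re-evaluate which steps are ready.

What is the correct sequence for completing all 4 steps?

Only 3 has no prerequisites, so it is first.
4, 2 and 1 are all available; 4 is listed later → 4.
Ready: 2 and 1. 2 is listed later → 2.
That leaves 1 as the only ready step → 1.

3, 4, 2, 1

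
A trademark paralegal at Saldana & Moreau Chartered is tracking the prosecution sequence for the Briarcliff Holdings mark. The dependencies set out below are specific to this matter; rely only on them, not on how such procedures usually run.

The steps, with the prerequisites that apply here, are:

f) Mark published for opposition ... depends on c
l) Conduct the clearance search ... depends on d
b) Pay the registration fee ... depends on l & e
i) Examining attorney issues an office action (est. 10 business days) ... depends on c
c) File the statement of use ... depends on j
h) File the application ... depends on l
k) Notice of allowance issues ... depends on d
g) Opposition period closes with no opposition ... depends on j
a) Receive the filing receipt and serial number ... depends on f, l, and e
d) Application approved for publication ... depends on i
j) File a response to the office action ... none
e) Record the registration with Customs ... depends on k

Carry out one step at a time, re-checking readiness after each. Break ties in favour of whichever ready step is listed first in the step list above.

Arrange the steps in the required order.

j, c, f, i, g, d, l, h, k, e, b, a

j is the only step with nothing outstanding, so it goes first.
Now c and g have their prerequisites met. c is listed earlier, so c next.
f and i now also ready, so the ready set is {f, i, g}; f is listed earlier → f.
Ready: i and g. i is listed earlier → i.
d now also ready, so the ready set is {g, d}; g is listed earlier → g.
Next only d has its prerequisites met → d.
Now l and k have their prerequisites met. l is listed earlier, so l next.
h and k are both available; h is listed earlier → h.
That leaves k as the only ready step → k.
e needed k, now all done → e.
b and a are both available; b is listed earlier → b.
Next only a has its prerequisites met → a.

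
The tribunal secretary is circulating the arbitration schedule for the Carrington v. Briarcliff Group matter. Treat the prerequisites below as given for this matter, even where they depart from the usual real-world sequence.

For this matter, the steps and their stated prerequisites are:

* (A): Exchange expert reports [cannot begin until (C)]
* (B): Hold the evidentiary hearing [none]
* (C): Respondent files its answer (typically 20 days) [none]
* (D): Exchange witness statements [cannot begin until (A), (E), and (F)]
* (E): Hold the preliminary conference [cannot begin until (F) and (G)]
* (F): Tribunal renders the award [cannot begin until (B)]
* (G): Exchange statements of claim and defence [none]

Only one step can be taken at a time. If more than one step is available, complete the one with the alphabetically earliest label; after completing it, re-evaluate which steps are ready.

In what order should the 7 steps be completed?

Nothing is required for (B), (C) and (G). (B) has the earlier label → (B) first.
(C), (F) and (G) are all available; (C) has the earlier label → (C).
Ready: (A), (F) and (G). (A) has the earlier label → (A).
(F) and (G) are both available; (F) has the earlier label → (F).
That leaves (G) as the only ready step → (G).
(E) is the only step now ready → (E).
Next only (D) has its prerequisites met → (D).

(B), (C), (A), (F), (G), (E), (D)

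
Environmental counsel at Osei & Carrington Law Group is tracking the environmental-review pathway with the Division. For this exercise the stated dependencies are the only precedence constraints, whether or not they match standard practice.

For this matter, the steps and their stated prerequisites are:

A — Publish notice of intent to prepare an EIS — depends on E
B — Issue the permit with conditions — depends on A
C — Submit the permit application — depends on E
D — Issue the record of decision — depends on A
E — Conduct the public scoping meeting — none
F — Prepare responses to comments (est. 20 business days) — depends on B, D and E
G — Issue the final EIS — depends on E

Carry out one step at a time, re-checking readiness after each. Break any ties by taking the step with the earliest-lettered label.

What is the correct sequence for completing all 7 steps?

E, A, B, C, D, F, G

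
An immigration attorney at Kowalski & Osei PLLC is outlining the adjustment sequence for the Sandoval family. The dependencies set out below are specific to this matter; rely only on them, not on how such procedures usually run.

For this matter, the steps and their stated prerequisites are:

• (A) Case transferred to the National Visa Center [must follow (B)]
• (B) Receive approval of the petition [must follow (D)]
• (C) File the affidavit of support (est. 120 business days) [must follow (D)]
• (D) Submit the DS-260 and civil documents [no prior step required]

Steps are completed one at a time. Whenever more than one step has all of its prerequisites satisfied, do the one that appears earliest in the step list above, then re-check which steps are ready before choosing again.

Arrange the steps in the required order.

(D) is the only step with nothing outstanding, so it goes first.
(B) and (C) are both available; (B) is listed earlier → (B).
(A) now also ready, so the ready set is {(A), (C)}; (A) is listed earlier → (A).
That leaves (C) as the only ready step → (C).

(D), (B), (A), (C)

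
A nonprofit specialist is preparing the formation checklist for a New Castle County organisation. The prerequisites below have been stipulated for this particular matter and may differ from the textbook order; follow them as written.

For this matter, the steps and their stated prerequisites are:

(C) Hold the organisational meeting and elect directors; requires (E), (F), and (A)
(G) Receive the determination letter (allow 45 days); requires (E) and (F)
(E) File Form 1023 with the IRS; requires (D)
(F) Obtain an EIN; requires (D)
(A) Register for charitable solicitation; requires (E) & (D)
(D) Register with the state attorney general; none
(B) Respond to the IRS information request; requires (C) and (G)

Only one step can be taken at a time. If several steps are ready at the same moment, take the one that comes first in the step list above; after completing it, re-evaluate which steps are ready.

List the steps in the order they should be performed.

(D), (E), (F), (G), (A), (C), (B)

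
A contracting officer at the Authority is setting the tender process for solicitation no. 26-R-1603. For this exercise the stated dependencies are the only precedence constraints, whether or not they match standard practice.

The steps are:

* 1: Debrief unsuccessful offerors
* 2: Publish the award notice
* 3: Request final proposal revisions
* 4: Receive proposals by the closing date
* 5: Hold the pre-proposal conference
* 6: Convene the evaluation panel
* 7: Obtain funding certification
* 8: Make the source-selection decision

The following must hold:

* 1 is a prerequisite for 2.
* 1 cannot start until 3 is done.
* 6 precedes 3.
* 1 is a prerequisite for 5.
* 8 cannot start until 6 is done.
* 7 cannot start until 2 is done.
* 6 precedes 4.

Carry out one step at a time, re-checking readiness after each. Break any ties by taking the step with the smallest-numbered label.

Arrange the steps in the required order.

6 → 3 → 1 → 2 → 4 → 5 → 7 → 8

Only 6 has no prerequisites, so it is first.
3, 4 and 8 are all available; 3 has the earlier label → 3.
1 now also ready, so the ready set is {1, 4, 8}; 1 has the earlier label → 1.
Now 2, 4, 5 and 8 have their prerequisites met. 2 has the earlier label, so 2 next.
4, 5, 7 and 8 are all available; 4 has the earlier label → 4.
Now 5, 7 and 8 have their prerequisites met. 5 has the earlier label, so 5 next.
Ready: 7 and 8. 7 has the earlier label → 7.
8 needed 6, now all done → 8.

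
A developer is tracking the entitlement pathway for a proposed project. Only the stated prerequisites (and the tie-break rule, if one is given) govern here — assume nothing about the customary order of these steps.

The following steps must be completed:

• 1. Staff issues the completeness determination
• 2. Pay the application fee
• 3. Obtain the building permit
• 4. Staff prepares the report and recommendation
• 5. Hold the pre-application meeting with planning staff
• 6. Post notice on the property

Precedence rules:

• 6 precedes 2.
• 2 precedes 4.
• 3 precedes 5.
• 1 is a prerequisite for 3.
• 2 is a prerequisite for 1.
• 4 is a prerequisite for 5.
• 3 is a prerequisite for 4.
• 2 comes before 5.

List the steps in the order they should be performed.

6, 2, 1, 3, 4, 5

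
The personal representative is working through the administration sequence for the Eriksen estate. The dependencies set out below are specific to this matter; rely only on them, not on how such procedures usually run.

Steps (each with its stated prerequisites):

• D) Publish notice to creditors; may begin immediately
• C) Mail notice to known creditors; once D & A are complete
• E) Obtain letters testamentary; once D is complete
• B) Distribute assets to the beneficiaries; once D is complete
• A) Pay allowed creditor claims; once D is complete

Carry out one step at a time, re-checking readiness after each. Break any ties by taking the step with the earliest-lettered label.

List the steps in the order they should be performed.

Only D has no prerequisites, so it is first.
Ready: A, B and E. A has the earlier label → A.
Now B, C and E have their prerequisites met. B has the earlier label, so B next.
Ready: C and E. C has the earlier label → C.
E needed D, now all done → E.

D, A, B, C, E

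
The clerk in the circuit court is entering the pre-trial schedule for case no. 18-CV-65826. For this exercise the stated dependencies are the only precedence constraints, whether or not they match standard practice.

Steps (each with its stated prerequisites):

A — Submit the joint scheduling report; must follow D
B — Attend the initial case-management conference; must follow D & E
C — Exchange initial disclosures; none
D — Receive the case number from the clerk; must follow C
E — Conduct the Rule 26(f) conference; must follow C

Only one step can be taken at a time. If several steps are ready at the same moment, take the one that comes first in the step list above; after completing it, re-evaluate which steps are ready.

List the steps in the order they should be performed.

C D A E B

Only C has no prerequisites, so it is first.
Now D and E have their prerequisites met. D is listed earlier, so D next.
Ready: A and E. A is listed earlier → A.
Next only E has its prerequisites met → E.
Next only B has its prerequisites met → B.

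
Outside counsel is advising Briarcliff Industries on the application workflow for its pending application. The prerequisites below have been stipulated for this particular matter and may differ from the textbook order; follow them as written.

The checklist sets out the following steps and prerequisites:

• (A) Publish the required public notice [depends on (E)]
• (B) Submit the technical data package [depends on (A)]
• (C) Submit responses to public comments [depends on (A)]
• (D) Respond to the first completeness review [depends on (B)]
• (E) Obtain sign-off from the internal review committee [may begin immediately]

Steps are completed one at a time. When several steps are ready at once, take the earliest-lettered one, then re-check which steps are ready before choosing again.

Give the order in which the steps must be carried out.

(E) has no prerequisites → (E) first.
(A) needed (E), now all done → (A).
Now (B) and (C) have their prerequisites met. (B) has the earlier label, so (B) next.
(D) now also ready, so the ready set is {(C), (D)}; (C) has the earlier label → (C).
(D) needed (B), now all done → (D).

(E), (A), (B), (C), (D)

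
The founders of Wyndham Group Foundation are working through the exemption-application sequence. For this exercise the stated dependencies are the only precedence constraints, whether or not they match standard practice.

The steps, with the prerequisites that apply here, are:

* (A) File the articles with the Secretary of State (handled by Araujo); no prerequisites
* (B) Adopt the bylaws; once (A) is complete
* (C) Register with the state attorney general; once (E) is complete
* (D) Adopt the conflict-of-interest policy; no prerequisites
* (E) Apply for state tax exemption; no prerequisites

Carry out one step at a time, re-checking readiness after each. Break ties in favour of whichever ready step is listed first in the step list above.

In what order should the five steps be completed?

Nothing is required for (A), (D) and (E). (A) is listed earlier → (A) first.
Ready: (B), (D) and (E). (B) is listed earlier → (B).
(D) and (E) are both available; (D) is listed earlier → (D).
(E) is the only step now ready → (E).
(C) needed (E), now all done → (C).

(A), (B), (D), (E), (C)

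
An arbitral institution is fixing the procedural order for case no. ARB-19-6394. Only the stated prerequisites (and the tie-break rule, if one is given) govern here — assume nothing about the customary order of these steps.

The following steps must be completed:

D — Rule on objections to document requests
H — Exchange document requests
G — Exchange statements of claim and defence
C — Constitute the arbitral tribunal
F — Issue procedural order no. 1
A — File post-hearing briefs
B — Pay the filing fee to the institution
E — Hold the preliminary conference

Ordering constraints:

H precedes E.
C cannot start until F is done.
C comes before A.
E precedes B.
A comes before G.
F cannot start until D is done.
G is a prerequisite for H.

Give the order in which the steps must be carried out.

D has no prerequisites → D first.
F is the only step now ready → F.
C needed F, now all done → C.
That leaves A as the only ready step → A.
G needed A, now all done → G.
H needed G, now all done → H.
That leaves E as the only ready step → E.
B is the only step now ready → B.

D → F → C → A → G → H → E → B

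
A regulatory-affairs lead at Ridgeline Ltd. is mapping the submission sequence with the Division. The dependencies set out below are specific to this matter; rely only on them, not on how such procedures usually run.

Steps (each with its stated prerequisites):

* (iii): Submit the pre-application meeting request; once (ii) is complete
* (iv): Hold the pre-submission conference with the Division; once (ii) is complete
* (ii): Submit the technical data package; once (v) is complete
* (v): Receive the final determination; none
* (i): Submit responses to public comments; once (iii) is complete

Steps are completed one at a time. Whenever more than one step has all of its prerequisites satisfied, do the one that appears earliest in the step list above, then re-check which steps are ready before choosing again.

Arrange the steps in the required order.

(v) (ii) (iii) (iv) (i)

Only (v) has no prerequisites, so it is first.
(ii) needed (v), now all done → (ii).
(iii) and (iv) are both available; (iii) is listed earlier → (iii).
Now (iv) and (i) have their prerequisites met. (iv) is listed earlier, so (iv) next.
(i) needed (iii), now all done → (i).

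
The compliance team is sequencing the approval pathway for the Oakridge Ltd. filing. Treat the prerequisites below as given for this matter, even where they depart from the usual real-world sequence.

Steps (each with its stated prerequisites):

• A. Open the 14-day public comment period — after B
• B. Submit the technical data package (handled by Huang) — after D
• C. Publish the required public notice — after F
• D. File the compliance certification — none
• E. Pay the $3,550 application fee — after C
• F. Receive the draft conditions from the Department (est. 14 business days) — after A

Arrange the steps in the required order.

Only D has no prerequisites, so it is first.
B needed D, now all done → B.
A needed B, now all done → A.
F needed A, now all done → F.
C is the only step now ready → C.
Next only E has its prerequisites met → E.

D, B, A, F, C, E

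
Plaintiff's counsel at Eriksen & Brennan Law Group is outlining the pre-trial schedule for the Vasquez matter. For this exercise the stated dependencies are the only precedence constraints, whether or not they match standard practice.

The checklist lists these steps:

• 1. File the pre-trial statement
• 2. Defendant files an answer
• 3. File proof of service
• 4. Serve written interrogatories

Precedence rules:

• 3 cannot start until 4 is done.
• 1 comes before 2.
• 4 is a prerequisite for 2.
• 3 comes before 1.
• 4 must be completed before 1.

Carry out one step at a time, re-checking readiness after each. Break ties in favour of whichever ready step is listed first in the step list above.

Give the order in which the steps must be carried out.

4 has no prerequisites → 4 first.
3 needed 4, now all done → 3.
1 needed 3 and 4, now all done → 1.
That leaves 2 as the only ready step → 2.

4, 3, 1, 2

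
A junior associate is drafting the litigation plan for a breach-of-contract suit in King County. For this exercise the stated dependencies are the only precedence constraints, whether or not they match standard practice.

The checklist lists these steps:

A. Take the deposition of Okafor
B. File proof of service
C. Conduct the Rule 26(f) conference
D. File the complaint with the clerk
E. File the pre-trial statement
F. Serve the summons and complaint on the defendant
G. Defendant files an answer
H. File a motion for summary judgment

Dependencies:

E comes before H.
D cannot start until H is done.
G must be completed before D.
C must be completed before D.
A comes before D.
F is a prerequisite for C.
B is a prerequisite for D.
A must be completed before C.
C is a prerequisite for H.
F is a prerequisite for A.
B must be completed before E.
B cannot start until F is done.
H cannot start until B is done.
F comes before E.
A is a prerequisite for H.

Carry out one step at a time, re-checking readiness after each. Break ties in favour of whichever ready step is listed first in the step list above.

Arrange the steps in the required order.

F → A → B → C → E → G → H → D

F and G have no prerequisites; F is listed earlier, so F is first.
A, B and G are all available; A is listed earlier → A.
B, C and G are all available; B is listed earlier → B.
Now C, E and G have their prerequisites met. C is listed earlier, so C next.
Ready: E and G. E is listed earlier → E.
Ready: G and H. G is listed earlier → G.
H needed A, B, C and E, now all done → H.
D needed A, B, C, G and H, now all done → D.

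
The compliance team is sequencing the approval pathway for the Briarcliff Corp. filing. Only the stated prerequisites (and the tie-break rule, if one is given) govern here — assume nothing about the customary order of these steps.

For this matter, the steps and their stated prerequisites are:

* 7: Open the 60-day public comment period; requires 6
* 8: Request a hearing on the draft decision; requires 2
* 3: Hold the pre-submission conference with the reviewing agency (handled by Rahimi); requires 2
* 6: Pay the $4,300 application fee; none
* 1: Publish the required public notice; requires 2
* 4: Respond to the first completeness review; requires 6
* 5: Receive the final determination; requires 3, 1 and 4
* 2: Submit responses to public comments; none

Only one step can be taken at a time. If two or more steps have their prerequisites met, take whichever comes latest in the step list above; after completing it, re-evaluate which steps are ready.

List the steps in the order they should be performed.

2, 1, 6, 4, 3, 5, 8, 7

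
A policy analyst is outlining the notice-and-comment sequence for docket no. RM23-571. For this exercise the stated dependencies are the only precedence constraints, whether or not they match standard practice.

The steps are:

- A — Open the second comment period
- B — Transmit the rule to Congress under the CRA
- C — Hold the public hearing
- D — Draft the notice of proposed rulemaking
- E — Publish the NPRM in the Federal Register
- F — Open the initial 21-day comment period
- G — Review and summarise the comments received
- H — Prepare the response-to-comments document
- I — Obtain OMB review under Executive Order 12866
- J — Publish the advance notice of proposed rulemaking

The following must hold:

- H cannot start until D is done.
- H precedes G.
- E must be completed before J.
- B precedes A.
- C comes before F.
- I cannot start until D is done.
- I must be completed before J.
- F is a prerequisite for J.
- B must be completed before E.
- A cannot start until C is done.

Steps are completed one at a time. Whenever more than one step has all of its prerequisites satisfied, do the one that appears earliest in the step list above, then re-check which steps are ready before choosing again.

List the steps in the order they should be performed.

Nothing is required for B, C and D. B is listed earlier → B first.
C, D and E are all available; C is listed earlier → C.
A, D, E and F are all available; A is listed earlier → A.
Ready: D, E and F. D is listed earlier → D.
H and I now also ready, so the ready set is {E, F, H, I}; E is listed earlier → E.
Ready: F, H and I. F is listed earlier → F.
Now H and I have their prerequisites met. H is listed earlier, so H next.
G now also ready, so the ready set is {G, I}; G is listed earlier → G.
I needed D, now all done → I.
Next only J has its prerequisites met → J.

B, C, A, D, E, F, H, G, I, J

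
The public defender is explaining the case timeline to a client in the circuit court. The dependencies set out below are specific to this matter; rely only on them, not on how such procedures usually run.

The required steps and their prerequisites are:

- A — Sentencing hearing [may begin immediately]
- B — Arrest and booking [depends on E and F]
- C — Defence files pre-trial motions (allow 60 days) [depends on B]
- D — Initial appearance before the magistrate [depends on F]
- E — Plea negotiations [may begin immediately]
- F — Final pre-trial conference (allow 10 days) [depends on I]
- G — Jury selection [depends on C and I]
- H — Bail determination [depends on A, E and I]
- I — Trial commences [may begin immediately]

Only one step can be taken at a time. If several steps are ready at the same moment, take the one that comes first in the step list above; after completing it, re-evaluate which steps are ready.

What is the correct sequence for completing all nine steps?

A, E, I, F, B, C, D, G, H

Nothing is required for A, E and I. A is listed earlier → A first.
Now E and I have their prerequisites met. E is listed earlier, so E next.
I is the only step now ready → I.
F and H are both available; F is listed earlier → F.
Ready: B, D and H. B is listed earlier → B.
C, D and H are all available; C is listed earlier → C.
G now also ready, so the ready set is {D, G, H}; D is listed earlier → D.
G and H are both available; G is listed earlier → G.
H needed A, E and I, now all done → H.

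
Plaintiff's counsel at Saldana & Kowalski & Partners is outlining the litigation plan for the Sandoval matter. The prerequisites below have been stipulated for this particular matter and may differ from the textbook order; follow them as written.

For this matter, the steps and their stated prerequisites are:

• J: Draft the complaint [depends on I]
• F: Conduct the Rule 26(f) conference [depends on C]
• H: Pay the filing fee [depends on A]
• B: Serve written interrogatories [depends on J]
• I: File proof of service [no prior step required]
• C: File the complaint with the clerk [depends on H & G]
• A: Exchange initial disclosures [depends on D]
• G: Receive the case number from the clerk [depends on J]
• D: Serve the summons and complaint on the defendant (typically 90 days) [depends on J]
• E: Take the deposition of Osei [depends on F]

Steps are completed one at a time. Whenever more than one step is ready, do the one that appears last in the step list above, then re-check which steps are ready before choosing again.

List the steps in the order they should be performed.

Only I has no prerequisites, so it is first.
That leaves J as the only ready step → J.
D, G and B are all available; D is listed later → D.
Ready: G, A and B. G is listed later → G.
Now A and B have their prerequisites met. A is listed later, so A next.
B and H are both available; B is listed later → B.
H is the only step now ready → H.
That leaves C as the only ready step → C.
F is the only step now ready → F.
E needed F, now all done → E.

I, J, D, G, A, B, H, C, F, E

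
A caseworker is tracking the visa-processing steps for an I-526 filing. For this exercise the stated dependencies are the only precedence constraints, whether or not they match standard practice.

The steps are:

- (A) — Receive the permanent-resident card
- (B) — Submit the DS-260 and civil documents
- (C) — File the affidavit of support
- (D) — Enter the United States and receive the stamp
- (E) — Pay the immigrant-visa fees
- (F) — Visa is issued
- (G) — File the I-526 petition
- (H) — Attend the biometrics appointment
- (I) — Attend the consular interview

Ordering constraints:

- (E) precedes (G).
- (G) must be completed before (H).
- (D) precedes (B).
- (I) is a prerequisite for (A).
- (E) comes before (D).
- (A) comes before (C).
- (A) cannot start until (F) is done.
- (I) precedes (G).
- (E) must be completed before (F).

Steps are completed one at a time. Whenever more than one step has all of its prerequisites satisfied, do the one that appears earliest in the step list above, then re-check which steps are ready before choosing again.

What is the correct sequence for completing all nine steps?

(E) and (I) have no prerequisites; (E) is listed earlier, so (E) is first.
(D) and (F) now also ready, so the ready set is {(D), (F), (I)}; (D) is listed earlier → (D).
(B) now also ready, so the ready set is {(B), (F), (I)}; (B) is listed earlier → (B).
Now (F) and (I) have their prerequisites met. (F) is listed earlier, so (F) next.
(I) is the only step now ready → (I).
Now (A) and (G) have their prerequisites met. (A) is listed earlier, so (A) next.
Ready: (C) and (G). (C) is listed earlier → (C).
That leaves (G) as the only ready step → (G).
Next only (H) has its prerequisites met → (H).

(E) → (D) → (B) → (F) → (I) → (A) → (C) → (G) → (H)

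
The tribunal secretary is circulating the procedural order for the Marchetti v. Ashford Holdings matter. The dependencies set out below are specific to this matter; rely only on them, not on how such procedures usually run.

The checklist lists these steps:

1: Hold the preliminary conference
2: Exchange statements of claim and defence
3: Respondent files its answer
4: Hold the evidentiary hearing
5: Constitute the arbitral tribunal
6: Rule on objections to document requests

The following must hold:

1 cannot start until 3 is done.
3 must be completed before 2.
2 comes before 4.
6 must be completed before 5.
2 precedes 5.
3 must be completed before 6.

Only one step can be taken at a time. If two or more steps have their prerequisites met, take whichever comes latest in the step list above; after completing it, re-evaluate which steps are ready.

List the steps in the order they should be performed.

3 is the only step with nothing outstanding, so it goes first.
6, 2 and 1 are all available; 6 is listed later → 6.
2 and 1 are both available; 2 is listed later → 2.
5 and 4 now also ready, so the ready set is {5, 4, 1}; 5 is listed later → 5.
4 and 1 are both available; 4 is listed later → 4.
1 needed 3, now all done → 1.

3, 6, 2, 5, 4, 1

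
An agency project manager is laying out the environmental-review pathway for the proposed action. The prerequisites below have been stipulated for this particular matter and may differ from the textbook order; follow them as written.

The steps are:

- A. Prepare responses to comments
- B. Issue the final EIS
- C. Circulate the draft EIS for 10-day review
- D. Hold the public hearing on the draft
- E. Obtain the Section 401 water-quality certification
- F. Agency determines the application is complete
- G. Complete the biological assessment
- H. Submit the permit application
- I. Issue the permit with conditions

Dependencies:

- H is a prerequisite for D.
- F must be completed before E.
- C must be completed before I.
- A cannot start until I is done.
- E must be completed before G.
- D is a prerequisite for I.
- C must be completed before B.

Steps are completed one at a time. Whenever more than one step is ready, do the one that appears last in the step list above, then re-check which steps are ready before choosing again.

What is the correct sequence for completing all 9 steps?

H F E G D C I B A

H, F and C have no prerequisites; H is listed later, so H is first.
Now F, D and C have their prerequisites met. F is listed later, so F next.
E now also ready, so the ready set is {E, D, C}; E is listed later → E.
Ready: G, D and C. G is listed later → G.
D and C are both available; D is listed later → D.
C is the only step now ready → C.
Now I and B have their prerequisites met. I is listed later, so I next.
Ready: B and A. B is listed later → B.
A needed I, now all done → A.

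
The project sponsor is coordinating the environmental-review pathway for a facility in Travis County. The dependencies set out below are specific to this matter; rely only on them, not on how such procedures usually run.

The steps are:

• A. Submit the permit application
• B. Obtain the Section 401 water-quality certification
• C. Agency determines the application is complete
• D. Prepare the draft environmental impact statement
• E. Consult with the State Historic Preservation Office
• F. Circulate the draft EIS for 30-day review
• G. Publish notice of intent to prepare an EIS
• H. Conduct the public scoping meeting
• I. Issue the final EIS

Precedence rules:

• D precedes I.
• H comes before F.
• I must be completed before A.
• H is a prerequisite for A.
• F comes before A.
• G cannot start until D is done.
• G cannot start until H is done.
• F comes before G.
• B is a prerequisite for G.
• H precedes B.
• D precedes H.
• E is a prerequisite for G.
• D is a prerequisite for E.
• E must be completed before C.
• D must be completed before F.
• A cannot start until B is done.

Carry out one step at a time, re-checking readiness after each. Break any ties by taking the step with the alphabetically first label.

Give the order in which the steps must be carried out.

D, E, C, H, B, F, G, I, A

D has no prerequisites → D first.
E, H and I are all available; E has the earlier label → E.
C now also ready, so the ready set is {C, H, I}; C has the earlier label → C.
Ready: H and I. H has the earlier label → H.
Now B, F and I have their prerequisites met. B has the earlier label, so B next.
Now F and I have their prerequisites met. F has the earlier label, so F next.
G now also ready, so the ready set is {G, I}; G has the earlier label → G.
I is the only step now ready → I.
A needed B, F, H and I, now all done → A.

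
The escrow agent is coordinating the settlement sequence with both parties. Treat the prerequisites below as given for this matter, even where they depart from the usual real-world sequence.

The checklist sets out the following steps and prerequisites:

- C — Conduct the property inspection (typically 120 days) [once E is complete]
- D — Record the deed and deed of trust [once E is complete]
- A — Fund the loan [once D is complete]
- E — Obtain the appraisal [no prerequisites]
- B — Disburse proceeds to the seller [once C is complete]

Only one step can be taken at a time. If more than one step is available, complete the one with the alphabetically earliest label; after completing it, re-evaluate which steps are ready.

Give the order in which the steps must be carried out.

E is the only step with nothing outstanding, so it goes first.
C and D are both available; C has the earlier label → C.
B now also ready, so the ready set is {B, D}; B has the earlier label → B.
D is the only step now ready → D.
A is the only step now ready → A.

E → C → B → D → A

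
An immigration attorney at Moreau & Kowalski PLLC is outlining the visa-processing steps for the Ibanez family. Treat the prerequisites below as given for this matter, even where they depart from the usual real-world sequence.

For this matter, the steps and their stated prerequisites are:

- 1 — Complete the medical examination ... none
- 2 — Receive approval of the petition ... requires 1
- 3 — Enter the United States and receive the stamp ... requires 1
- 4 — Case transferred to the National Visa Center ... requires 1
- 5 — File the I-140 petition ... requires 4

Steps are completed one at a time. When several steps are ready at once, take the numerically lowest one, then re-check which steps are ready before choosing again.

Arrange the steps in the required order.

1 2 3 4 5

1 is the only step with nothing outstanding, so it goes first.
Ready: 2, 3 and 4. 2 has the earlier label → 2.
3 and 4 are both available; 3 has the earlier label → 3.
4 needed 1, now all done → 4.
That leaves 5 as the only ready step → 5.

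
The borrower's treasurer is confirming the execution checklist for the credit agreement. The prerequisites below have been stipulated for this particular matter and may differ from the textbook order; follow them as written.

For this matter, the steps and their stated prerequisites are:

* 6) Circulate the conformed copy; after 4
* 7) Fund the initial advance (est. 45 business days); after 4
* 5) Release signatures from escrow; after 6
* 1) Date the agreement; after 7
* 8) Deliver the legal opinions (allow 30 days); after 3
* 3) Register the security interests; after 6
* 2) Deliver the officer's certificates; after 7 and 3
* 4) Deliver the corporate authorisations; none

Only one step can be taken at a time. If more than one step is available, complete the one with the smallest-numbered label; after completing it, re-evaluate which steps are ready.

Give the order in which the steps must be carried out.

4, 6, 3, 5, 7, 1, 2, 8

Only 4 has no prerequisites, so it is first.
6 and 7 are both available; 6 has the earlier label → 6.
Ready: 3, 5 and 7. 3 has the earlier label → 3.
Now 5, 7 and 8 have their prerequisites met. 5 has the earlier label, so 5 next.
7 and 8 are both available; 7 has the earlier label → 7.
1 and 2 now also ready, so the ready set is {1, 2, 8}; 1 has the earlier label → 1.
Ready: 2 and 8. 2 has the earlier label → 2.
That leaves 8 as the only ready step → 8.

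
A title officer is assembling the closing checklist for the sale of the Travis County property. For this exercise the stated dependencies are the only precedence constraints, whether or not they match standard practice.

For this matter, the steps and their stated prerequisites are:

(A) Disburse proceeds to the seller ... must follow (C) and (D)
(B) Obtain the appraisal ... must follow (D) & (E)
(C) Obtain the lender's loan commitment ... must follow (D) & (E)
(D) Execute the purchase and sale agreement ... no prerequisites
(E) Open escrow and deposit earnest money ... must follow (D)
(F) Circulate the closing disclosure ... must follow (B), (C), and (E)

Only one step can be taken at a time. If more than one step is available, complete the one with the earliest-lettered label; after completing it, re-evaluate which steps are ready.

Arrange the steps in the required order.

(D) has no prerequisites → (D) first.
(E) is the only step now ready → (E).
Now (B) and (C) have their prerequisites met. (B) has the earlier label, so (B) next.
Next only (C) has its prerequisites met → (C).
Now (A) and (F) have their prerequisites met. (A) has the earlier label, so (A) next.
(F) needed (B), (C) and (E), now all done → (F).

(D) → (E) → (B) → (C) → (A) → (F)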